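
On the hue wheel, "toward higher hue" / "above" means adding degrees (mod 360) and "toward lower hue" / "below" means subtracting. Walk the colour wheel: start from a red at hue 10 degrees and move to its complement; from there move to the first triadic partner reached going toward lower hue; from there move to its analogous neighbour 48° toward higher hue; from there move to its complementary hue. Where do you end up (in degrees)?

10 + 180 = 190°   (complement)
190 − 120 = 70°   (triadic ↓)
70 + 48 = 118°   (analog 48° ↑)
118 + 180 = 298°   (complement)

298°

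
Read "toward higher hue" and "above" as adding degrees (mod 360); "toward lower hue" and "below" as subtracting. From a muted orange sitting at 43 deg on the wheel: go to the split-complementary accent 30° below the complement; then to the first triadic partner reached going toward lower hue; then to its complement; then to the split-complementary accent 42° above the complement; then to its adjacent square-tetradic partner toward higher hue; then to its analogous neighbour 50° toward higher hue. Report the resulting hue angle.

+150° (split-comp 30° ↓): 43 + 150 = 193°
−120° (triadic ↓): 193 − 120 = 73°
+180° (complement): 73 + 180 = 253°
+222° (split-comp 42° ↑): 253 + 222 = 475 → 475 − 360 = 115°
+90° (square ↑): 115 + 90 = 205°
+50° (analog 50° ↑): 205 + 50 = 255°

255°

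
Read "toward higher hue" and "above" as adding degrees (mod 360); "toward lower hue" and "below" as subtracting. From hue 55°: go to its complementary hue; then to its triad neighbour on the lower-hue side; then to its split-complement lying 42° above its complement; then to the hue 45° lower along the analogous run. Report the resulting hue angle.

+180° (complement): 55 + 180 = 235°
−120° (triadic ↓): 235 − 120 = 115°
+222° (split-comp 42° ↑): 115 + 222 = 337°
−45° (analog 45° ↓): 337 − 45 = 292°

292°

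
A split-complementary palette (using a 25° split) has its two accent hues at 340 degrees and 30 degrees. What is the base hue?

185°

The accents sit 25° either side of the complement, so the complement is their short-arc midpoint on the wheel.
Short-arc midpoint of 340° and 30°: 5°.
Base is 180° from the complement: 5 − 180 = -175 → -175 + 360 = 185°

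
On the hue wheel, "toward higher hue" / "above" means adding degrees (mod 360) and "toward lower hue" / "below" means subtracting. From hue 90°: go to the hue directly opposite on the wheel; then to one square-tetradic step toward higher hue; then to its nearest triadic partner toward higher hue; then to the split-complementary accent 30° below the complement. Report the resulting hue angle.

270°

+180° (complement): 90 + 180 = 270°
+90° (square ↑): 270 + 90 = 360 → 360 − 360 = 0°
+120° (triadic ↑): 0 + 120 = 120°
+150° (split-comp 30° ↓): 120 + 150 = 270°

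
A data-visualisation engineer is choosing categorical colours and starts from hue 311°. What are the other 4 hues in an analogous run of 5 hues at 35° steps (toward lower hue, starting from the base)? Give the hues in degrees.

276°, 241°, 206°, and 171°

311 − 35 = 276°
311 − 70 = 241°
311 − 105 = 206°
311 − 140 = 171°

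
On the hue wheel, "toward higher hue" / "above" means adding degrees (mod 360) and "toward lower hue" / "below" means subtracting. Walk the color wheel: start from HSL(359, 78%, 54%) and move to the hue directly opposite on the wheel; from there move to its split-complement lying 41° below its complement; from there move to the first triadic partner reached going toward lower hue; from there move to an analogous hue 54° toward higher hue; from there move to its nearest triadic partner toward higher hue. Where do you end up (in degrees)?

12°

complement +180°: 359 + 180 = 539 → 539 − 360 = 179°
split-comp 41° ↓ +139°: 179 + 139 = 318°
triadic ↓ −120°: 318 − 120 = 198°
analog 54° ↑ +54°: 198 + 54 = 252°
triadic ↑ +120°: 252 + 120 = 372 → 372 − 360 = 12°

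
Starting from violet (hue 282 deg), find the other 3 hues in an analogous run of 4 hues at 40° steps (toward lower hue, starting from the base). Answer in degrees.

Analogous hues sit every 40° along the wheel.
282 − 40 = 242°
282 − 80 = 202°
282 − 120 = 162°

242°, 202°, and 162°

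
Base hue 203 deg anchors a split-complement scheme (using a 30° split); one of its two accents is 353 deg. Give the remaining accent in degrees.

Split-complementary hues sit 30° either side of the complement.
Complement of the base 203°: 203 + 180 = 383 → 383 − 360 = 23°
The given accent 353° is 30° one side of 23°; the other accent sits 30° the other side: 23 + 30 = 53°

53°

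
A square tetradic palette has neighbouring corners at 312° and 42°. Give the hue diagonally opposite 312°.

132°

A square tetradic scheme places four hues 90° apart; opposite corners are 180° apart.
312 + 180 = 492 → 492 − 360 = 132°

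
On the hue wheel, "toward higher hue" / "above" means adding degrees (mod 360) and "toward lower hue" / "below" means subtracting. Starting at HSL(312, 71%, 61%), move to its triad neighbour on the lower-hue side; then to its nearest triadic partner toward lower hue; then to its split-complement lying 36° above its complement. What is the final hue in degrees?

288°

−120° (triadic ↓): 312 − 120 = 192°
−120° (triadic ↓): 192 − 120 = 72°
+216° (split-comp 36° ↑): 72 + 216 = 288°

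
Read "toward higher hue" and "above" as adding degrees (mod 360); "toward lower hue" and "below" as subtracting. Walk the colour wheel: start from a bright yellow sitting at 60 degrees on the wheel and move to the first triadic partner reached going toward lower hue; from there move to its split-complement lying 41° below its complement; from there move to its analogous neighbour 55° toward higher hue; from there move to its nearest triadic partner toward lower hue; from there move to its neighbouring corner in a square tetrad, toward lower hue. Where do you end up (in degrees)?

284°

triadic ↓ −120°: 60 − 120 = -60 → -60 + 360 = 300°
split-comp 41° ↓ +139°: 300 + 139 = 439 → 439 − 360 = 79°
analog 55° ↑ +55°: 79 + 55 = 134°
triadic ↓ −120°: 134 − 120 = 14°
square ↓ −90°: 14 − 90 = -76 → -76 + 360 = 284°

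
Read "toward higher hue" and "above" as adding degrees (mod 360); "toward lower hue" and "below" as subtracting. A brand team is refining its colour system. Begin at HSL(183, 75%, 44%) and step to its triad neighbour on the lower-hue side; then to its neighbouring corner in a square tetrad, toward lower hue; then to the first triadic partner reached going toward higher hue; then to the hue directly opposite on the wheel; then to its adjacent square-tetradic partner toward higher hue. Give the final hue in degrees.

3°

183 − 120 = 63°   (triadic ↓)
63 − 90 = -27 → -27 + 360 = 333°   (square ↓)
333 + 120 = 453 → 453 − 360 = 93°   (triadic ↑)
93 + 180 = 273°   (complement)
273 + 90 = 363 → 363 − 360 = 3°   (square ↑)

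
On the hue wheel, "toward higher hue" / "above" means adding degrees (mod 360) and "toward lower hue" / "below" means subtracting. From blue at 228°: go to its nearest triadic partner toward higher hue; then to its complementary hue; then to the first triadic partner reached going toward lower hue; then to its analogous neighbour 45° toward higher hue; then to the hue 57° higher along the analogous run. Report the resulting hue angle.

150°

triadic ↑ +120°: 228 + 120 = 348°
complement +180°: 348 + 180 = 528 → 528 − 360 = 168°
triadic ↓ −120°: 168 − 120 = 48°
analog 45° ↑ +45°: 48 + 45 = 93°
analog 57° ↑ +57°: 93 + 57 = 150°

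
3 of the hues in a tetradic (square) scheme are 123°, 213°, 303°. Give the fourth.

33°

A square tetradic scheme places four hues every 90°.
The full set through 123° is {33°, 123°, 213°, 303°}.
Given {123°, 213°, 303°}, the missing hue is 33°.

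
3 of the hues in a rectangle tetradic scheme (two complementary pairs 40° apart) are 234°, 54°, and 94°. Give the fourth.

274°

A rectangular tetradic uses two complementary pairs 40° apart: offsets 0°, 40°, 180°, 220°.
Among {54°, 94°, 234°}, 54° and 234° are a 180° pair.
The remaining hue 94° needs its own complement: 94 + 180 = 274°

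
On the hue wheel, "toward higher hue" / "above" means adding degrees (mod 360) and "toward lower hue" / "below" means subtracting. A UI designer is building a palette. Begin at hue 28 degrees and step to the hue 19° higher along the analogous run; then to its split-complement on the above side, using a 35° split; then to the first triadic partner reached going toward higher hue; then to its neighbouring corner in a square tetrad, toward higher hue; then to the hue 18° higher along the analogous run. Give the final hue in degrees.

+19° (analog 19° ↑): 28 + 19 = 47°
+215° (split-comp 35° ↑): 47 + 215 = 262°
+120° (triadic ↑): 262 + 120 = 382 → 382 − 360 = 22°
+90° (square ↑): 22 + 90 = 112°
+18° (analog 18° ↑): 112 + 18 = 130°

130°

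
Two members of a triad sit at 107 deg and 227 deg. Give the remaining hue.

A triad spaces three hues 120° apart.
The full set is {107°, 227°, 347°}.

347°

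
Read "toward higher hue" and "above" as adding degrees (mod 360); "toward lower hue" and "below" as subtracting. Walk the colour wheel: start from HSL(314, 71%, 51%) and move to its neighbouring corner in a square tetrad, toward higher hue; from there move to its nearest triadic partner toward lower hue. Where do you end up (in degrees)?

284°

+90° (square ↑): 314 + 90 = 404 → 404 − 360 = 44°
−120° (triadic ↓): 44 − 120 = -76 → -76 + 360 = 284°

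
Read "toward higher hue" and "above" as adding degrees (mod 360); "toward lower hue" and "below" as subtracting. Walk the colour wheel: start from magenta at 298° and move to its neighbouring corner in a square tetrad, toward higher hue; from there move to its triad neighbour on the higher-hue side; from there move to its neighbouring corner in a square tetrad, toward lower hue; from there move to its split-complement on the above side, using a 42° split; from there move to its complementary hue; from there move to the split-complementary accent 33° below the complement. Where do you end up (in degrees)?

247°

+90° (square ↑): 298 + 90 = 388 → 388 − 360 = 28°
+120° (triadic ↑): 28 + 120 = 148°
−90° (square ↓): 148 − 90 = 58°
+222° (split-comp 42° ↑): 58 + 222 = 280°
+180° (complement): 280 + 180 = 460 → 460 − 360 = 100°
+147° (split-comp 33° ↓): 100 + 147 = 247°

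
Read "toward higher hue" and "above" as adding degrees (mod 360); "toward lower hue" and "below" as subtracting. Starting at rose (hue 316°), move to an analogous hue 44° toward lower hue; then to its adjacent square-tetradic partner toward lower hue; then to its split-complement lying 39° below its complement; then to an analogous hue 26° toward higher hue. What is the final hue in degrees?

349°

analog 44° ↓ −44°: 316 − 44 = 272°
square ↓ −90°: 272 − 90 = 182°
split-comp 39° ↓ +141°: 182 + 141 = 323°
analog 26° ↑ +26°: 323 + 26 = 349°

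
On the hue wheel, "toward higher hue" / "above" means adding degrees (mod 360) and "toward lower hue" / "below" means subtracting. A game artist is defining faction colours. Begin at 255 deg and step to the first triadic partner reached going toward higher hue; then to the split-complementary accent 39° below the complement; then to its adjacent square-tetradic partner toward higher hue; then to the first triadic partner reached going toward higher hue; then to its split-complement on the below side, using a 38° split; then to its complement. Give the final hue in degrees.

328°

+120° (triadic ↑): 255 + 120 = 375 → 375 − 360 = 15°
+141° (split-comp 39° ↓): 15 + 141 = 156°
+90° (square ↑): 156 + 90 = 246°
+120° (triadic ↑): 246 + 120 = 366 → 366 − 360 = 6°
+142° (split-comp 38° ↓): 6 + 142 = 148°
+180° (complement): 148 + 180 = 328°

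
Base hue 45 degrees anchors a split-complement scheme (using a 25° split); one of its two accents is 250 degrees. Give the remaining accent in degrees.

200°

Split-complementary hues sit 25° either side of the complement.
Complement of the base 45°: 45 + 180 = 225°
The given accent 250° is 25° one side of 225°; the other accent sits 25° the other side: 225 − 25 = 200°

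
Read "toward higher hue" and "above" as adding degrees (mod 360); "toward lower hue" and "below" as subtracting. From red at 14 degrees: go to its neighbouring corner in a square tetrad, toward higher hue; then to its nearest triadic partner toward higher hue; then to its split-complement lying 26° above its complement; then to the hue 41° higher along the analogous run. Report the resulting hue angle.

14 + 90 = 104°   (square ↑)
104 + 120 = 224°   (triadic ↑)
224 + 206 = 430 → 430 − 360 = 70°   (split-comp 26° ↑)
70 + 41 = 111°   (analog 41° ↑)

111°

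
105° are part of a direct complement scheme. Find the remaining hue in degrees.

The complement sits 180° across the wheel.
The full set through 105° is {105°, 285°}.
Given {105°}, the missing hue is 285°.

285°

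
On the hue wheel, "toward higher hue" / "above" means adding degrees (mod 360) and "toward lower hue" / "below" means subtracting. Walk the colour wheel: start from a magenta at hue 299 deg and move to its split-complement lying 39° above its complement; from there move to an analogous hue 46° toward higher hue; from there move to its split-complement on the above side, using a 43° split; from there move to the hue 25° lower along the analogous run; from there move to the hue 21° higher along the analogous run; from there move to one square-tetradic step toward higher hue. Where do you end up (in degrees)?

+219° (split-comp 39° ↑): 299 + 219 = 518 → 518 − 360 = 158°
+46° (analog 46° ↑): 158 + 46 = 204°
+223° (split-comp 43° ↑): 204 + 223 = 427 → 427 − 360 = 67°
−25° (analog 25° ↓): 67 − 25 = 42°
+21° (analog 21° ↑): 42 + 21 = 63°
+90° (square ↑): 63 + 90 = 153°

153°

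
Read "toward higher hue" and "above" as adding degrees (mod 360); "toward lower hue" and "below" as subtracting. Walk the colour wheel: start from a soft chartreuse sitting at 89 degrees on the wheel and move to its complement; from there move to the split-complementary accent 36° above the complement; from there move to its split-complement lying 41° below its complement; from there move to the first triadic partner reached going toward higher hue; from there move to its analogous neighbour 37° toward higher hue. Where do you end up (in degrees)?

+180° (complement): 89 + 180 = 269°
+216° (split-comp 36° ↑): 269 + 216 = 485 → 485 − 360 = 125°
+139° (split-comp 41° ↓): 125 + 139 = 264°
+120° (triadic ↑): 264 + 120 = 384 → 384 − 360 = 24°
+37° (analog 37° ↑): 24 + 37 = 61°

61°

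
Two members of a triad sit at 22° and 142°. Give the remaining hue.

262°

A triad spaces three hues 120° apart.
The full set is {22°, 142°, 262°}.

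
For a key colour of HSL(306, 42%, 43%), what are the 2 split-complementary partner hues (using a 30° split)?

96° and 156°

Complement of 306°: 306 + 180 = 486 → 486 − 360 = 126°
126 − 30 = 96°
126 + 30 = 156°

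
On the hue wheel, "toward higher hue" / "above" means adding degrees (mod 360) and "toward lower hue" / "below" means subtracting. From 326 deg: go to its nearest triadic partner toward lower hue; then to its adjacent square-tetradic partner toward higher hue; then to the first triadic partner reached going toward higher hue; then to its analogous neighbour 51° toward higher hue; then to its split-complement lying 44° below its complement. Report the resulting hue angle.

243°

326 − 120 = 206°   (triadic ↓)
206 + 90 = 296°   (square ↑)
296 + 120 = 416 → 416 − 360 = 56°   (triadic ↑)
56 + 51 = 107°   (analog 51° ↑)
107 + 136 = 243°   (split-comp 44° ↓)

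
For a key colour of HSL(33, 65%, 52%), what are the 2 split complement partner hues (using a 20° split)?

Complement of 33°: 33 + 180 = 213°
213 − 20 = 193°
213 + 20 = 233°

193° and 233°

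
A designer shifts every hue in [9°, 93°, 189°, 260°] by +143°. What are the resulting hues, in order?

152°, 236°, 332°, 43°

9 + 143 = 152°
93 + 143 = 236°
189 + 143 = 332°
260 + 143 = 403 → 403 − 360 = 43°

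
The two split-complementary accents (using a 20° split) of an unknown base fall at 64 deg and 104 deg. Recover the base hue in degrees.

The accents sit 20° either side of the complement, so the complement is their short-arc midpoint on the wheel.
Short-arc midpoint of 64° and 104°: 84°.
Base is 180° from the complement: 84 − 180 = -96 → -96 + 360 = 264°

264°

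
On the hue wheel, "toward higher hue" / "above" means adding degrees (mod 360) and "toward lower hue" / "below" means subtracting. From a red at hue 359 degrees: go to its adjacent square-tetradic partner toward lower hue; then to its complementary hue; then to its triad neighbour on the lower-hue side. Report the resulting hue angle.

329°

square ↓ −90°: 359 − 90 = 269°
complement +180°: 269 + 180 = 449 → 449 − 360 = 89°
triadic ↓ −120°: 89 − 120 = -31 → -31 + 360 = 329°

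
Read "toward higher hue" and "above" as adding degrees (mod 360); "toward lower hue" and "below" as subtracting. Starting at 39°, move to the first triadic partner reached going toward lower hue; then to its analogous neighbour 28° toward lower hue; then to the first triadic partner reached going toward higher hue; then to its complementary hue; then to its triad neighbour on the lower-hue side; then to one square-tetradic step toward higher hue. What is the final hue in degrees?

161°

triadic ↓ −120°: 39 − 120 = -81 → -81 + 360 = 279°
analog 28° ↓ −28°: 279 − 28 = 251°
triadic ↑ +120°: 251 + 120 = 371 → 371 − 360 = 11°
complement +180°: 11 + 180 = 191°
triadic ↓ −120°: 191 − 120 = 71°
square ↑ +90°: 71 + 90 = 161°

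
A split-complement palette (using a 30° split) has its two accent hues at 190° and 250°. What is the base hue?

The accents sit 30° either side of the complement, so the complement is their short-arc midpoint on the wheel.
Short-arc midpoint of 190° and 250°: 220°.
Base is 180° from the complement: 220 − 180 = 40°

40°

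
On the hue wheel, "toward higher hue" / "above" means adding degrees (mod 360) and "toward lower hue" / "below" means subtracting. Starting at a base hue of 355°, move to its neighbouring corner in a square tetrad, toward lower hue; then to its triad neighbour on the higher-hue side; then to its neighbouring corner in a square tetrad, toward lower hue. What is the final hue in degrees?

295°

−90° (square ↓): 355 − 90 = 265°
+120° (triadic ↑): 265 + 120 = 385 → 385 − 360 = 25°
−90° (square ↓): 25 − 90 = -65 → -65 + 360 = 295°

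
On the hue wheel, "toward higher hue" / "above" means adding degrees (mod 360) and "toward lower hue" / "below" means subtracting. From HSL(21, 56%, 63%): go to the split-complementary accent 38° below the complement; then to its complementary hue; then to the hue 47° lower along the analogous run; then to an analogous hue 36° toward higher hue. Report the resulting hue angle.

332°

21 + 142 = 163°   (split-comp 38° ↓)
163 + 180 = 343°   (complement)
343 − 47 = 296°   (analog 47° ↓)
296 + 36 = 332°   (analog 36° ↑)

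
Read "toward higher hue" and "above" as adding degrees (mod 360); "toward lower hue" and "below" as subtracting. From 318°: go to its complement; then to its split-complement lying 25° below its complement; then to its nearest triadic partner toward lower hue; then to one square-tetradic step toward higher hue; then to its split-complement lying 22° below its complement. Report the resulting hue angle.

61°

complement +180°: 318 + 180 = 498 → 498 − 360 = 138°
split-comp 25° ↓ +155°: 138 + 155 = 293°
triadic ↓ −120°: 293 − 120 = 173°
square ↑ +90°: 173 + 90 = 263°
split-comp 22° ↓ +158°: 263 + 158 = 421 → 421 − 360 = 61°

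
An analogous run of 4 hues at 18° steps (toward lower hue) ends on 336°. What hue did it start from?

30°

3 steps of 18° (toward lower hue) give a net shift of −54°.
Start = end − shift: 336 + 54 = 390 → 390 − 360 = 30°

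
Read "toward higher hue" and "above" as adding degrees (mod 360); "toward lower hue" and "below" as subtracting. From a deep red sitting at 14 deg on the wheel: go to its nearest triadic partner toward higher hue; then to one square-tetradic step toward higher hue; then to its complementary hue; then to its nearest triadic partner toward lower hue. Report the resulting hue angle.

14 + 120 = 134°   (triadic ↑)
134 + 90 = 224°   (square ↑)
224 + 180 = 404 → 404 − 360 = 44°   (complement)
44 − 120 = -76 → -76 + 360 = 284°   (triadic ↓)

284°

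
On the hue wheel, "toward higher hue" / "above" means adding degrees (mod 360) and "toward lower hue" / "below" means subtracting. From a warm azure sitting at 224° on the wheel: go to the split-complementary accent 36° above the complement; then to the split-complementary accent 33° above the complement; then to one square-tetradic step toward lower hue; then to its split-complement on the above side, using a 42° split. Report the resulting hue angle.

65°

split-comp 36° ↑ +216°: 224 + 216 = 440 → 440 − 360 = 80°
split-comp 33° ↑ +213°: 80 + 213 = 293°
square ↓ −90°: 293 − 90 = 203°
split-comp 42° ↑ +222°: 203 + 222 = 425 → 425 − 360 = 65°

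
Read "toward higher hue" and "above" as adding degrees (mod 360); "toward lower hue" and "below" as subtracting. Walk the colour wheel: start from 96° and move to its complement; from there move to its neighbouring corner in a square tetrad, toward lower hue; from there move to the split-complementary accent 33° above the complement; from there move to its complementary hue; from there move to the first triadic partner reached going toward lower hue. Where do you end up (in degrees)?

+180° (complement): 96 + 180 = 276°
−90° (square ↓): 276 − 90 = 186°
+213° (split-comp 33° ↑): 186 + 213 = 399 → 399 − 360 = 39°
+180° (complement): 39 + 180 = 219°
−120° (triadic ↓): 219 − 120 = 99°

99°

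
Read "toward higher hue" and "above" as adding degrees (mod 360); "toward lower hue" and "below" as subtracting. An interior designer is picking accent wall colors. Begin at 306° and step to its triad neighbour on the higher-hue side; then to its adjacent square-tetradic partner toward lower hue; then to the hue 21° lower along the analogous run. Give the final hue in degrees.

315°

triadic ↑ +120°: 306 + 120 = 426 → 426 − 360 = 66°
square ↓ −90°: 66 − 90 = -24 → -24 + 360 = 336°
analog 21° ↓ −21°: 336 − 21 = 315°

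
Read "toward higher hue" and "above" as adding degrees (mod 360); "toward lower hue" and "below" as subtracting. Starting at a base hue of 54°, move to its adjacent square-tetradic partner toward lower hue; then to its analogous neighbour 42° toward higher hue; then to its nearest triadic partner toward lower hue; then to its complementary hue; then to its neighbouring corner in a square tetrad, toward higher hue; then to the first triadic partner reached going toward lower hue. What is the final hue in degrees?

36°

54 − 90 = -36 → -36 + 360 = 324°   (square ↓)
324 + 42 = 366 → 366 − 360 = 6°   (analog 42° ↑)
6 − 120 = -114 → -114 + 360 = 246°   (triadic ↓)
246 + 180 = 426 → 426 − 360 = 66°   (complement)
66 + 90 = 156°   (square ↑)
156 − 120 = 36°   (triadic ↓)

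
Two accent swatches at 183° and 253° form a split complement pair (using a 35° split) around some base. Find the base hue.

38°

The accents sit 35° either side of the complement, so the complement is their short-arc midpoint on the wheel.
Short-arc midpoint of 183° and 253°: 218°.
Base is 180° from the complement: 218 − 180 = 38°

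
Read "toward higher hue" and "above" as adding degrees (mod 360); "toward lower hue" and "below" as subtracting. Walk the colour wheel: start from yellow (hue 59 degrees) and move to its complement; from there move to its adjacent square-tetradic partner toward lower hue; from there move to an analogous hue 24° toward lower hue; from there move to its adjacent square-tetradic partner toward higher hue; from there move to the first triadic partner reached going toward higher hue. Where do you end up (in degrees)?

335°

59 + 180 = 239°   (complement)
239 − 90 = 149°   (square ↓)
149 − 24 = 125°   (analog 24° ↓)
125 + 90 = 215°   (square ↑)
215 + 120 = 335°   (triadic ↑)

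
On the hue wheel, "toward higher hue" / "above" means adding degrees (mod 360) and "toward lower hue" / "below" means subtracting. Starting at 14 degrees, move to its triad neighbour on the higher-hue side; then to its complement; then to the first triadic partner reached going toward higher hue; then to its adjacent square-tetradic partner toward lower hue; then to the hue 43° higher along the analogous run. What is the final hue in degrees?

triadic ↑ +120°: 14 + 120 = 134°
complement +180°: 134 + 180 = 314°
triadic ↑ +120°: 314 + 120 = 434 → 434 − 360 = 74°
square ↓ −90°: 74 − 90 = -16 → -16 + 360 = 344°
analog 43° ↑ +43°: 344 + 43 = 387 → 387 − 360 = 27°

27°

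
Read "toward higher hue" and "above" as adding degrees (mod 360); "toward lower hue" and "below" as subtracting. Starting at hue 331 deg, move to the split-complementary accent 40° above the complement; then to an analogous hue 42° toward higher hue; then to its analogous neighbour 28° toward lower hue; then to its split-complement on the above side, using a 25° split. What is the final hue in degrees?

split-comp 40° ↑ +220°: 331 + 220 = 551 → 551 − 360 = 191°
analog 42° ↑ +42°: 191 + 42 = 233°
analog 28° ↓ −28°: 233 − 28 = 205°
split-comp 25° ↑ +205°: 205 + 205 = 410 → 410 − 360 = 50°

50°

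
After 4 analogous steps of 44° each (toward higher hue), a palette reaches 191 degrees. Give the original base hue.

15°

4 steps of 44° (toward higher hue) give a net shift of +176°.
Start = end − shift: 191 − 176 = 15°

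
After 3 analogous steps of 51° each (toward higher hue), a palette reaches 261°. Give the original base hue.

3 steps of 51° (toward higher hue) give a net shift of +153°.
Start = end − shift: 261 − 153 = 108°

108°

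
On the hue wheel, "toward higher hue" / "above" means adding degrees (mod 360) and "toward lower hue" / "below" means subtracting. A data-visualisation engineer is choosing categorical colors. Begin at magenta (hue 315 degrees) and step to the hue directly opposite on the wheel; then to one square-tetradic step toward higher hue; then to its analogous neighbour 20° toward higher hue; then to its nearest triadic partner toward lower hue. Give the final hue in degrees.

125°

315 + 180 = 495 → 495 − 360 = 135°   (complement)
135 + 90 = 225°   (square ↑)
225 + 20 = 245°   (analog 20° ↑)
245 − 120 = 125°   (triadic ↓)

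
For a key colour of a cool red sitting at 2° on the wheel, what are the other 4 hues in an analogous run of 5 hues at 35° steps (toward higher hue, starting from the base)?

37°, 72°, 107°, and 142°

2 + 35 = 37°
2 + 70 = 72°
2 + 105 = 107°
2 + 140 = 142°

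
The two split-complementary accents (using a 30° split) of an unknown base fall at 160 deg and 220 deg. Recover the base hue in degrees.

The accents sit 30° either side of the complement, so the complement is their short-arc midpoint on the wheel.
Short-arc midpoint of 160° and 220°: 190°.
Base is 180° from the complement: 190 − 180 = 10°

10°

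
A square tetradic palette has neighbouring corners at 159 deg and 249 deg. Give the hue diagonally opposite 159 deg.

339°

A square tetradic scheme places four hues 90° apart; opposite corners are 180° apart.
159 + 180 = 339°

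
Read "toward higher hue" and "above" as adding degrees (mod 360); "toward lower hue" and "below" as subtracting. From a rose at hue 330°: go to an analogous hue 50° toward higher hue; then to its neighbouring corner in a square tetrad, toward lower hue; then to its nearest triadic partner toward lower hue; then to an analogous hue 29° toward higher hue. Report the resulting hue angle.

+50° (analog 50° ↑): 330 + 50 = 380 → 380 − 360 = 20°
−90° (square ↓): 20 − 90 = -70 → -70 + 360 = 290°
−120° (triadic ↓): 290 − 120 = 170°
+29° (analog 29° ↑): 170 + 29 = 199°

199°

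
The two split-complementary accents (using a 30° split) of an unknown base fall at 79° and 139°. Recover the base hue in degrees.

The accents sit 30° either side of the complement, so the complement is their short-arc midpoint on the wheel.
Short-arc midpoint of 79° and 139°: 109°.
Base is 180° from the complement: 109 − 180 = -71 → -71 + 360 = 289°

289°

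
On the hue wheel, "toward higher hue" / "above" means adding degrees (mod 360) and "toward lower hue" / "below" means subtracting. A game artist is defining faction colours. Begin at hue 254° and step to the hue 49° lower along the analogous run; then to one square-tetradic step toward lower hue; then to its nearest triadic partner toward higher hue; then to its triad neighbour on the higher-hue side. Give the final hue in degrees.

355°

−49° (analog 49° ↓): 254 − 49 = 205°
−90° (square ↓): 205 − 90 = 115°
+120° (triadic ↑): 115 + 120 = 235°
+120° (triadic ↑): 235 + 120 = 355°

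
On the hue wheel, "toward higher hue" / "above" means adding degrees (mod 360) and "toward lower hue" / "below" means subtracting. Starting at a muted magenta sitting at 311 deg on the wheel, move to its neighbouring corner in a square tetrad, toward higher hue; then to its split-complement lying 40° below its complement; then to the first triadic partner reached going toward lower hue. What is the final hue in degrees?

61°

311 + 90 = 401 → 401 − 360 = 41°   (square ↑)
41 + 140 = 181°   (split-comp 40° ↓)
181 − 120 = 61°   (triadic ↓)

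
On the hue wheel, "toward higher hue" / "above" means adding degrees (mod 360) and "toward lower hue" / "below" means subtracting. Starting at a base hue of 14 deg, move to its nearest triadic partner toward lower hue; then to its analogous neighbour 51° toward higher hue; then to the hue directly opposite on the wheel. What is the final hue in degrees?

125°

14 − 120 = -106 → -106 + 360 = 254°   (triadic ↓)
254 + 51 = 305°   (analog 51° ↑)
305 + 180 = 485 → 485 − 360 = 125°   (complement)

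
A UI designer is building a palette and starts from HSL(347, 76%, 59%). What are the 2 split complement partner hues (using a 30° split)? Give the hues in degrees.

Split-complementary hues sit 30° either side of the complement.
Complement of 347°: 347 + 180 = 527 → 527 − 360 = 167°
167 − 30 = 137°
167 + 30 = 197°

137° and 197°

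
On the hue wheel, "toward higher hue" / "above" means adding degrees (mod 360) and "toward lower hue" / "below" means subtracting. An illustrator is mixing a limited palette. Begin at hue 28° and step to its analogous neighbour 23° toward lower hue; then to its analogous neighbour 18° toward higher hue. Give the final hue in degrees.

23°

analog 23° ↓ −23°: 28 − 23 = 5°
analog 18° ↑ +18°: 5 + 18 = 23°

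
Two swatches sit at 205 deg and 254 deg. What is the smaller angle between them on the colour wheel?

49°

|205 − 254| = 49.
49 ≤ 180, so the shorter arc is 49°.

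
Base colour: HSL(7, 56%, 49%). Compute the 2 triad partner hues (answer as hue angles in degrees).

A triad places three hues 120° apart.
7 + 120 = 127°
7 + 240 = 247°

127° and 247°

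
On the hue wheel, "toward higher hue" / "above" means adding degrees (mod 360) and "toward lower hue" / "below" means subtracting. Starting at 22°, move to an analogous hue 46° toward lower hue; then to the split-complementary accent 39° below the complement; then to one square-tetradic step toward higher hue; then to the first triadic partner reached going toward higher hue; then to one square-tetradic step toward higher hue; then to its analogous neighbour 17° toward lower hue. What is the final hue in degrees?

analog 46° ↓ −46°: 22 − 46 = -24 → -24 + 360 = 336°
split-comp 39° ↓ +141°: 336 + 141 = 477 → 477 − 360 = 117°
square ↑ +90°: 117 + 90 = 207°
triadic ↑ +120°: 207 + 120 = 327°
square ↑ +90°: 327 + 90 = 417 → 417 − 360 = 57°
analog 17° ↓ −17°: 57 − 17 = 40°

40°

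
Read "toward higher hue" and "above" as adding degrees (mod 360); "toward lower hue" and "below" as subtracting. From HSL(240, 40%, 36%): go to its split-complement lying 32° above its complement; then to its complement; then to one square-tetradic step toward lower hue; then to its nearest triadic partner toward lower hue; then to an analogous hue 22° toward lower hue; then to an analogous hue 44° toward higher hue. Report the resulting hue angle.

84°

split-comp 32° ↑ +212°: 240 + 212 = 452 → 452 − 360 = 92°
complement +180°: 92 + 180 = 272°
square ↓ −90°: 272 − 90 = 182°
triadic ↓ −120°: 182 − 120 = 62°
analog 22° ↓ −22°: 62 − 22 = 40°
analog 44° ↑ +44°: 40 + 44 = 84°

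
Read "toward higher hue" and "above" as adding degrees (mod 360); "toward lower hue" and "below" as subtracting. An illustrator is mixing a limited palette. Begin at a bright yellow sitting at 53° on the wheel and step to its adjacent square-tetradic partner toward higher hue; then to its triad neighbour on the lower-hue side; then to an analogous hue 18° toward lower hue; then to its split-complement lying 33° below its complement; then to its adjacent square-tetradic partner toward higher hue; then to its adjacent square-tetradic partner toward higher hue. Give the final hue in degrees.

332°

53 + 90 = 143°   (square ↑)
143 − 120 = 23°   (triadic ↓)
23 − 18 = 5°   (analog 18° ↓)
5 + 147 = 152°   (split-comp 33° ↓)
152 + 90 = 242°   (square ↑)
242 + 90 = 332°   (square ↑)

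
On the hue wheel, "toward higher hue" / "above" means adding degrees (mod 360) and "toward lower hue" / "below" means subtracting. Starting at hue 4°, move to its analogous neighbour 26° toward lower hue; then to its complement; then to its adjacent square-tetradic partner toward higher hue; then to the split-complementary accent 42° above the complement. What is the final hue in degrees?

4 − 26 = -22 → -22 + 360 = 338°   (analog 26° ↓)
338 + 180 = 518 → 518 − 360 = 158°   (complement)
158 + 90 = 248°   (square ↑)
248 + 222 = 470 → 470 − 360 = 110°   (split-comp 42° ↑)

110°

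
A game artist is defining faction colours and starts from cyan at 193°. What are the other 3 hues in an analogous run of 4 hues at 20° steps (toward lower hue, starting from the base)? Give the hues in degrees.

Analogous hues sit every 20° along the wheel.
193 − 20 = 173°
193 − 40 = 153°
193 − 60 = 133°

173°, 153°, 133°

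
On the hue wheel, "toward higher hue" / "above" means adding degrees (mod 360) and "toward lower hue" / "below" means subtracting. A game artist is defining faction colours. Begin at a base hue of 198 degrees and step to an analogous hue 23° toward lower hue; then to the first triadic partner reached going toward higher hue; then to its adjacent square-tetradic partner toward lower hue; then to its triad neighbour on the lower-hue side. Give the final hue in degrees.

−23° (analog 23° ↓): 198 − 23 = 175°
+120° (triadic ↑): 175 + 120 = 295°
−90° (square ↓): 295 − 90 = 205°
−120° (triadic ↓): 205 − 120 = 85°

85°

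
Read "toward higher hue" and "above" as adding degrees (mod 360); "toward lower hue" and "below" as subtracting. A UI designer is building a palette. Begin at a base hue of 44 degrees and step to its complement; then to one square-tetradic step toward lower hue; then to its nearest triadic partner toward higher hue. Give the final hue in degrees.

254°

44 + 180 = 224°   (complement)
224 − 90 = 134°   (square ↓)
134 + 120 = 254°   (triadic ↑)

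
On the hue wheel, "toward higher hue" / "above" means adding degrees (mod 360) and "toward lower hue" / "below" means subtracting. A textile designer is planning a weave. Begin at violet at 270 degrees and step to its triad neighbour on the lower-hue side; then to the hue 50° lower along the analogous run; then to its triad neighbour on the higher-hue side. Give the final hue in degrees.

triadic ↓ −120°: 270 − 120 = 150°
analog 50° ↓ −50°: 150 − 50 = 100°
triadic ↑ +120°: 100 + 120 = 220°

220°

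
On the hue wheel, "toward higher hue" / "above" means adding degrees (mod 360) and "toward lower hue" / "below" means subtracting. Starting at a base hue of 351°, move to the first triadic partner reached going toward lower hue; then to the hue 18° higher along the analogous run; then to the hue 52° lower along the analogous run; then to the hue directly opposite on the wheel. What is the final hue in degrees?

17°

351 − 120 = 231°   (triadic ↓)
231 + 18 = 249°   (analog 18° ↑)
249 − 52 = 197°   (analog 52° ↓)
197 + 180 = 377 → 377 − 360 = 17°   (complement)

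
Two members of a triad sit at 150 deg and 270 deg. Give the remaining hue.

A triad spaces three hues 120° apart.
The full set is {30°, 150°, 270°}.

30°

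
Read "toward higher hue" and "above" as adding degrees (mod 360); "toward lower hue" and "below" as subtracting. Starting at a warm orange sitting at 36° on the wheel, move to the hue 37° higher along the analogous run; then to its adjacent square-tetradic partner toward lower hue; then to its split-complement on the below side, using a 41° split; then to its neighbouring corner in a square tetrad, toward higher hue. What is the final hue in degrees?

36 + 37 = 73°   (analog 37° ↑)
73 − 90 = -17 → -17 + 360 = 343°   (square ↓)
343 + 139 = 482 → 482 − 360 = 122°   (split-comp 41° ↓)
122 + 90 = 212°   (square ↑)

212°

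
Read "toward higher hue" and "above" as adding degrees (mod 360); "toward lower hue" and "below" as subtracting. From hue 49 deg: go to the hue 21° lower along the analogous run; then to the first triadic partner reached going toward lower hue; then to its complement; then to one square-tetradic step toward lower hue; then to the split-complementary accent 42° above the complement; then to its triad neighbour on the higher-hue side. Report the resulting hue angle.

analog 21° ↓ −21°: 49 − 21 = 28°
triadic ↓ −120°: 28 − 120 = -92 → -92 + 360 = 268°
complement +180°: 268 + 180 = 448 → 448 − 360 = 88°
square ↓ −90°: 88 − 90 = -2 → -2 + 360 = 358°
split-comp 42° ↑ +222°: 358 + 222 = 580 → 580 − 360 = 220°
triadic ↑ +120°: 220 + 120 = 340°

340°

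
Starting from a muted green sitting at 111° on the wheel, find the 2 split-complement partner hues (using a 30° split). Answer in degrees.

261° and 321°

Split-complementary hues sit 30° either side of the complement.
Complement of 111°: 111 + 180 = 291°
291 − 30 = 261°
291 + 30 = 321°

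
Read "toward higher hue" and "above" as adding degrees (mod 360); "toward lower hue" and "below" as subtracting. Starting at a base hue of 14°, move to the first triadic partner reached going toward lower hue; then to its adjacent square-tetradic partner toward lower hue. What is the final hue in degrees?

164°

triadic ↓ −120°: 14 − 120 = -106 → -106 + 360 = 254°
square ↓ −90°: 254 − 90 = 164°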